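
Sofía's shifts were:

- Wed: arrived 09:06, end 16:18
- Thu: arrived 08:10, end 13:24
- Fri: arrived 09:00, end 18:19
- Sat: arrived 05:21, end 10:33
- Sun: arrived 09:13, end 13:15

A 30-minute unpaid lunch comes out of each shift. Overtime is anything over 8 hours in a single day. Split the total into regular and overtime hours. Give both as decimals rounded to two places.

Regular 27.67 hours, overtime 0.82 hours

Wed: 09:06–16:18 = 7 h 12 min; less 30 min break → 6 h 42 min
Thu: 08:10–13:24 = 5 h 14 min; less 30 min break → 4 h 44 min
Fri: 09:00–18:19 = 9 h 19 min; less 30 min break → 8 h 49 min
Sat: 05:21–10:33 = 5 h 12 min; less 30 min break → 4 h 42 min
Sun: 09:13–13:15 = 4 h 2 min; less 30 min break → 3 h 32 min
Wed reg 6 h 42 min / OT 0 h 0 min; Thu reg 4 h 44 min / OT 0 h 0 min; Fri reg 8 h 0 min / OT 0 h 49 min; Sat reg 4 h 42 min / OT 0 h 0 min; Sun reg 3 h 32 min / OT 0 h 0 min.
Totals: regular 27 h 40 min, overtime 0 h 49 min.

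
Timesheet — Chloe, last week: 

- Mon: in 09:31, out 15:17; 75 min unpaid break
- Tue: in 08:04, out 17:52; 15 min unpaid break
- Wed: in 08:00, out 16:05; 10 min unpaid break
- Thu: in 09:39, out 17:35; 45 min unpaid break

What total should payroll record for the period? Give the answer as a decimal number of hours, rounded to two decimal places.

Mon: 09:31–15:17 = 5 h 46 min; less 75 min break → 4 h 31 min
Tue: 08:04–17:52 = 9 h 48 min; less 15 min break → 9 h 33 min
Wed: 08:00–16:05 = 8 h 5 min; less 10 min break → 7 h 55 min
Thu: 09:39–17:35 = 7 h 56 min; less 45 min break → 7 h 11 min
Total: 4 h 31 min + 9 h 33 min + 7 h 55 min + 7 h 11 min = 29 h 10 min.

29.17 hours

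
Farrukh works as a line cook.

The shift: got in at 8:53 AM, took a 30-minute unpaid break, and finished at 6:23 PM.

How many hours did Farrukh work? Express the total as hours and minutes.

The shift: 8:53 AM–6:23 PM = 9 h 30 min; less 30 min break → 9 h 0 min

9 h 0 min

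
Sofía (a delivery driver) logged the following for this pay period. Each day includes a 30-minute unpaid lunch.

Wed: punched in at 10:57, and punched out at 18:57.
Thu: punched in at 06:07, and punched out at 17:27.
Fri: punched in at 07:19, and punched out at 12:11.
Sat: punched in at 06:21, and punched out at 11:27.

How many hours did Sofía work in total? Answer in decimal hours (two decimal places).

Wed: 10:57–18:57 = 8 h 0 min; less 30 min break → 7 h 30 min
Thu: 06:07–17:27 = 11 h 20 min; less 30 min break → 10 h 50 min
Fri: 07:19–12:11 = 4 h 52 min; less 30 min break → 4 h 22 min
Sat: 06:21–11:27 = 5 h 6 min; less 30 min break → 4 h 36 min
Total: 7 h 30 min + 10 h 50 min + 4 h 22 min + 4 h 36 min = 27 h 18 min.

27.30 hours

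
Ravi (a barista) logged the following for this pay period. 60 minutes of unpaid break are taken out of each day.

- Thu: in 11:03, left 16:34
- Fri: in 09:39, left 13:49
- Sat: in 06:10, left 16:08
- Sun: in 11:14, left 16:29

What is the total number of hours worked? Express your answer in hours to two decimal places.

Thu: 11:03–16:34 = 5 h 31 min; less 60 min break → 4 h 31 min
Fri: 09:39–13:49 = 4 h 10 min; less 60 min break → 3 h 10 min
Sat: 06:10–16:08 = 9 h 58 min; less 60 min break → 8 h 58 min
Sun: 11:14–16:29 = 5 h 15 min; less 60 min break → 4 h 15 min
Total: 4 h 31 min + 3 h 10 min + 8 h 58 min + 4 h 15 min = 20 h 54 min.

20.90 hours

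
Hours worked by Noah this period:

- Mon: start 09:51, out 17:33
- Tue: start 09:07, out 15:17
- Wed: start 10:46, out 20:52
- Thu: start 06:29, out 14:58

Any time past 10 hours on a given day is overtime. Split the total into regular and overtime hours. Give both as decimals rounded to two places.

Regular 32.35 hours, overtime 0.10 hours

Mon: 09:51–17:33 = 7 h 42 min
Tue: 09:07–15:17 = 6 h 10 min
Wed: 10:46–20:52 = 10 h 6 min
Thu: 06:29–14:58 = 8 h 29 min
Mon reg 7 h 42 min / OT 0 h 0 min; Tue reg 6 h 10 min / OT 0 h 0 min; Wed reg 10 h 0 min / OT 0 h 6 min; Thu reg 8 h 29 min / OT 0 h 0 min.
Totals: regular 32 h 21 min, overtime 0 h 6 min.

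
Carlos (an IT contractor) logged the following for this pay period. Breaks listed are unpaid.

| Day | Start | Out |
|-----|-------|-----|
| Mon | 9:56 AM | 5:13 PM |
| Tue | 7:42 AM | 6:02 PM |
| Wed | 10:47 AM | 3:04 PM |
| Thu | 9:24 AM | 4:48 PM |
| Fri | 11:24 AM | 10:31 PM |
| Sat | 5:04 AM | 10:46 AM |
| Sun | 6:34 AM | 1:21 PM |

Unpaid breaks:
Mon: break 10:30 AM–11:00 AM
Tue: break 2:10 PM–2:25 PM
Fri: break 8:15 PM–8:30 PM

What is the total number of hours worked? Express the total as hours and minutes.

51 h 54 min

Mon: 9:56 AM–5:13 PM = 7 h 17 min; less 30 min break → 6 h 47 min
Tue: 7:42 AM–6:02 PM = 10 h 20 min; less 15 min break → 10 h 5 min
Wed: 10:47 AM–3:04 PM = 4 h 17 min
Thu: 9:24 AM–4:48 PM = 7 h 24 min
Fri: 11:24 AM–10:31 PM = 11 h 7 min; less 15 min break → 10 h 52 min
Sat: 5:04 AM–10:46 AM = 5 h 42 min
Sun: 6:34 AM–1:21 PM = 6 h 47 min
Total: 6 h 47 min + 10 h 5 min + 4 h 17 min + 7 h 24 min + 10 h 52 min + 5 h 42 min + 6 h 47 min = 51 h 54 min.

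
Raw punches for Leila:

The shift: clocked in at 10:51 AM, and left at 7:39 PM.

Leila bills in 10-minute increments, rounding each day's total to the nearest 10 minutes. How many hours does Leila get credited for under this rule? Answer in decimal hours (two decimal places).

8.83 hours

The shift: 10:51 AM–7:39 PM = 8 h 48 min → rounds to 8 h 50 min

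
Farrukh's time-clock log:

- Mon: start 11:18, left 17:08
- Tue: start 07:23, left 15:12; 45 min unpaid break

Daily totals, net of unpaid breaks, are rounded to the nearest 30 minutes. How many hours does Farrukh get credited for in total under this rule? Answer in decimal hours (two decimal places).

Mon: 11:18–17:08 = 5 h 50 min → rounds to 6 h 0 min
Tue: 07:23–15:12 = 7 h 49 min − 45 min = 7 h 4 min → rounds to 7 h 0 min
Total credited: 13 h 0 min.

13.00 hours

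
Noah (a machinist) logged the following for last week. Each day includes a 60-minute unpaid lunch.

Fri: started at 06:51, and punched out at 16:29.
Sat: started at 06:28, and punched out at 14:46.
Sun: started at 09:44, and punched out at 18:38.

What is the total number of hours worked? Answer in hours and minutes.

23 h 50 min

Fri: 06:51–16:29 = 9 h 38 min; less 60 min break → 8 h 38 min
Sat: 06:28–14:46 = 8 h 18 min; less 60 min break → 7 h 18 min
Sun: 09:44–18:38 = 8 h 54 min; less 60 min break → 7 h 54 min
Total: 8 h 38 min + 7 h 18 min + 7 h 54 min = 23 h 50 min.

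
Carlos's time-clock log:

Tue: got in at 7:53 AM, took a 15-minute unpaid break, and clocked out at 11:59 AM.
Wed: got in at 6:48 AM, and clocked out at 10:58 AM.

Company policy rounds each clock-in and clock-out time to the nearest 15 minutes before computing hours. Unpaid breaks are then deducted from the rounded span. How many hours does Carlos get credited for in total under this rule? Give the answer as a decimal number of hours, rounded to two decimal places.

8.00 hours

Tue: in 7:53 AM→8:00 AM, out 11:59 AM→12:00 PM; 4 h 0 min − 15 min = 3 h 45 min
Wed: in 6:48 AM→6:45 AM, out 10:58 AM→11:00 AM; 4 h 15 min
Total credited: 8 h 0 min.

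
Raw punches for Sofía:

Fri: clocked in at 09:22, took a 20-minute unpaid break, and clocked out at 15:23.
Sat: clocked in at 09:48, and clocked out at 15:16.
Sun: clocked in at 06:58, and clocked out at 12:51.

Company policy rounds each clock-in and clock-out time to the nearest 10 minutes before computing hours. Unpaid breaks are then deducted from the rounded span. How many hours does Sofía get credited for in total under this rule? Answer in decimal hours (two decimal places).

Fri: in 09:22→09:20, out 15:23→15:20; 6 h 0 min − 20 min = 5 h 40 min
Sat: in 09:48→09:50, out 15:16→15:20; 5 h 30 min
Sun: in 06:58→07:00, out 12:51→12:50; 5 h 50 min
Total credited: 17 h 0 min.

17.00 hours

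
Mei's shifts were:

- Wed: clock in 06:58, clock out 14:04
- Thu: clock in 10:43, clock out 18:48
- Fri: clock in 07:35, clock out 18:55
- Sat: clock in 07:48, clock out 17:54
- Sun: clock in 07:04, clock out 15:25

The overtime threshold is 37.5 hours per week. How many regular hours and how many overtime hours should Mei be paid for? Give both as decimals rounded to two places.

Wed: 06:58–14:04 = 7 h 6 min
Thu: 10:43–18:48 = 8 h 5 min
Fri: 07:35–18:55 = 11 h 20 min
Sat: 07:48–17:54 = 10 h 6 min
Sun: 07:04–15:25 = 8 h 21 min
Total worked: 44 h 58 min = 44.97 h.
Threshold 37.5 h → overtime 7 h 28 min, regular 37 h 30 min.

Regular 37.50 hours, overtime 7.47 hours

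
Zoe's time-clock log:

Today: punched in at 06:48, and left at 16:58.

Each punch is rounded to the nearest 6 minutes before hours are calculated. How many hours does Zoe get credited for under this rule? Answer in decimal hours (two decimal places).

10.20 hours

Today: in 06:48→06:48, out 16:58→17:00; 10 h 12 min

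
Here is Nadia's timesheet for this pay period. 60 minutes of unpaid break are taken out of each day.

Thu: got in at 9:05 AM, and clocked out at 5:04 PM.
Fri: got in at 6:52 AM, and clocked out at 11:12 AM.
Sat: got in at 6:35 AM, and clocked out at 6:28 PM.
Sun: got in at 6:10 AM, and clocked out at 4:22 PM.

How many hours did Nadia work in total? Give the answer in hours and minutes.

Thu: 9:05 AM–5:04 PM = 7 h 59 min; less 60 min break → 6 h 59 min
Fri: 6:52 AM–11:12 AM = 4 h 20 min; less 60 min break → 3 h 20 min
Sat: 6:35 AM–6:28 PM = 11 h 53 min; less 60 min break → 10 h 53 min
Sun: 6:10 AM–4:22 PM = 10 h 12 min; less 60 min break → 9 h 12 min
Total: 6 h 59 min + 3 h 20 min + 10 h 53 min + 9 h 12 min = 30 h 24 min.

30 h 24 min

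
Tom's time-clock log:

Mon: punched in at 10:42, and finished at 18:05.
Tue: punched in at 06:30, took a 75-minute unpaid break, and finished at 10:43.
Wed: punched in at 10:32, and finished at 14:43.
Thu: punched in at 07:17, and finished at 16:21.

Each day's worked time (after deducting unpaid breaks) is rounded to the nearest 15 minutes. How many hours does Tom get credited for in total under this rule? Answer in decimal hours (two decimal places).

23.75 hours

Mon: 10:42–18:05 = 7 h 23 min → rounds to 7 h 30 min
Tue: 06:30–10:43 = 4 h 13 min − 75 min = 2 h 58 min → rounds to 3 h 0 min
Wed: 10:32–14:43 = 4 h 11 min → rounds to 4 h 15 min
Thu: 07:17–16:21 = 9 h 4 min → rounds to 9 h 0 min
Total credited: 23 h 45 min.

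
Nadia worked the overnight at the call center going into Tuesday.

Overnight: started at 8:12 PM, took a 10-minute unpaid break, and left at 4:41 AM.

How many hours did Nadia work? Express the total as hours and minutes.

8 h 19 min

Overnight: 8:12 PM → midnight = 3 h 48 min; midnight → 4:41 AM = 4 h 41 min; span 8 h 29 min; less 10 min break → 8 h 19 min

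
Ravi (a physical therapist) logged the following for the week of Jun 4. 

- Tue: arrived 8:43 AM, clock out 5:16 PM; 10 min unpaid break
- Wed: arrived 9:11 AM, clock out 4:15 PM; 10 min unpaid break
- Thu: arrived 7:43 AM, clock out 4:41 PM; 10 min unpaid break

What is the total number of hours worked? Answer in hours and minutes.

24 h 5 min

Tue: 8:43 AM–5:16 PM = 8 h 33 min; less 10 min break → 8 h 23 min
Wed: 9:11 AM–4:15 PM = 7 h 4 min; less 10 min break → 6 h 54 min
Thu: 7:43 AM–4:41 PM = 8 h 58 min; less 10 min break → 8 h 48 min
Total: 8 h 23 min + 6 h 54 min + 8 h 48 min = 24 h 5 min.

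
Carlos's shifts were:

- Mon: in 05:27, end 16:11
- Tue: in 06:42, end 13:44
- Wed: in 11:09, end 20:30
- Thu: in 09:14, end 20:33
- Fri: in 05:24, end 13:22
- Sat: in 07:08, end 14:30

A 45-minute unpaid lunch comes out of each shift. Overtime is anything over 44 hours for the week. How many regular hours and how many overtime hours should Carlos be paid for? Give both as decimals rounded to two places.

Mon: 05:27–16:11 = 10 h 44 min; less 45 min break → 9 h 59 min
Tue: 06:42–13:44 = 7 h 2 min; less 45 min break → 6 h 17 min
Wed: 11:09–20:30 = 9 h 21 min; less 45 min break → 8 h 36 min
Thu: 09:14–20:33 = 11 h 19 min; less 45 min break → 10 h 34 min
Fri: 05:24–13:22 = 7 h 58 min; less 45 min break → 7 h 13 min
Sat: 07:08–14:30 = 7 h 22 min; less 45 min break → 6 h 37 min
Total worked: 49 h 16 min = 49.27 h.
Threshold 44 h → overtime 5 h 16 min, regular 44 h 0 min.

Regular 44.00 hours, overtime 5.27 hours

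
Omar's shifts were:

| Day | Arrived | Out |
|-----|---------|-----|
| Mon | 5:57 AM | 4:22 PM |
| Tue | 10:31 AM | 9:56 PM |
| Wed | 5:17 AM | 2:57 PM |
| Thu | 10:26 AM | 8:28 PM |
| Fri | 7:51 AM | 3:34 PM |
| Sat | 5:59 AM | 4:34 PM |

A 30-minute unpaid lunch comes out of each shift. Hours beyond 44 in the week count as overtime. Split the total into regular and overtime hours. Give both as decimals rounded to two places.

Regular 44.00 hours, overtime 12.83 hours

Mon: 5:57 AM–4:22 PM = 10 h 25 min; less 30 min break → 9 h 55 min
Tue: 10:31 AM–9:56 PM = 11 h 25 min; less 30 min break → 10 h 55 min
Wed: 5:17 AM–2:57 PM = 9 h 40 min; less 30 min break → 9 h 10 min
Thu: 10:26 AM–8:28 PM = 10 h 2 min; less 30 min break → 9 h 32 min
Fri: 7:51 AM–3:34 PM = 7 h 43 min; less 30 min break → 7 h 13 min
Sat: 5:59 AM–4:34 PM = 10 h 35 min; less 30 min break → 10 h 5 min
Total worked: 56 h 50 min = 56.83 h.
Threshold 44 h → overtime 12 h 50 min, regular 44 h 0 min.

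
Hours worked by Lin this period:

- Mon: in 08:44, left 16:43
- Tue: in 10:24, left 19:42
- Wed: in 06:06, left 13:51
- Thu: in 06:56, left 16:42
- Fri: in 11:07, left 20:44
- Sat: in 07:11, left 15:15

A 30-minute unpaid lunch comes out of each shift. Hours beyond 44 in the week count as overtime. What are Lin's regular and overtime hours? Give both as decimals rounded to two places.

Mon: 08:44–16:43 = 7 h 59 min; less 30 min break → 7 h 29 min
Tue: 10:24–19:42 = 9 h 18 min; less 30 min break → 8 h 48 min
Wed: 06:06–13:51 = 7 h 45 min; less 30 min break → 7 h 15 min
Thu: 06:56–16:42 = 9 h 46 min; less 30 min break → 9 h 16 min
Fri: 11:07–20:44 = 9 h 37 min; less 30 min break → 9 h 7 min
Sat: 07:11–15:15 = 8 h 4 min; less 30 min break → 7 h 34 min
Total worked: 49 h 29 min = 49.48 h.
Threshold 44 h → overtime 5 h 29 min, regular 44 h 0 min.

Regular 44.00 hours, overtime 5.48 hours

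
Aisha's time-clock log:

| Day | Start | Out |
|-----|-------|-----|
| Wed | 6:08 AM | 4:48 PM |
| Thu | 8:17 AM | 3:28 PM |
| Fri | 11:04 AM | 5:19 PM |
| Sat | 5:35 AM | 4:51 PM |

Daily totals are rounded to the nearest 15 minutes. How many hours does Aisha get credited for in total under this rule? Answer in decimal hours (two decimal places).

35.50 hours

Wed: 6:08 AM–4:48 PM = 10 h 40 min → rounds to 10 h 45 min
Thu: 8:17 AM–3:28 PM = 7 h 11 min → rounds to 7 h 15 min
Fri: 11:04 AM–5:19 PM = 6 h 15 min → rounds to 6 h 15 min
Sat: 5:35 AM–4:51 PM = 11 h 16 min → rounds to 11 h 15 min
Total credited: 35 h 30 min.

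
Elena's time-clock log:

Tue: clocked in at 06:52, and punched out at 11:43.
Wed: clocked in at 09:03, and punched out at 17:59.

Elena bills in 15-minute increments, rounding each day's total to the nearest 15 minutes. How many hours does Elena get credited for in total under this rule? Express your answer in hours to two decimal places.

Tue: 06:52–11:43 = 4 h 51 min → rounds to 4 h 45 min
Wed: 09:03–17:59 = 8 h 56 min → rounds to 9 h 0 min
Total credited: 13 h 45 min.

13.75 hours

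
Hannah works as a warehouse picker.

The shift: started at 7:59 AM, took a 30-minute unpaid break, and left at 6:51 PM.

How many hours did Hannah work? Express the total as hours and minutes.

10 h 22 min

The shift: 7:59 AM–6:51 PM = 10 h 52 min; less 30 min break → 10 h 22 min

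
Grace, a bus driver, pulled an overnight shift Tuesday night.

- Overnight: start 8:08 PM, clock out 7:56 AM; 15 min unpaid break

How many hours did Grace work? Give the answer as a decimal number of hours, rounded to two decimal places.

Overnight: 8:08 PM → midnight = 3 h 52 min; midnight → 7:56 AM = 7 h 56 min; span 11 h 48 min; less 15 min break → 11 h 33 min

11.55 hours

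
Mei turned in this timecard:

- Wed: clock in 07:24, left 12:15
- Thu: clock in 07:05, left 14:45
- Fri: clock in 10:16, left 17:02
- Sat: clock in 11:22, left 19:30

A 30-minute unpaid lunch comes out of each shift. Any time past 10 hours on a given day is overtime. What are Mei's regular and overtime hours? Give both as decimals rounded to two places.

Wed: 07:24–12:15 = 4 h 51 min; less 30 min break → 4 h 21 min
Thu: 07:05–14:45 = 7 h 40 min; less 30 min break → 7 h 10 min
Fri: 10:16–17:02 = 6 h 46 min; less 30 min break → 6 h 16 min
Sat: 11:22–19:30 = 8 h 8 min; less 30 min break → 7 h 38 min
Wed reg 4 h 21 min / OT 0 h 0 min; Thu reg 7 h 10 min / OT 0 h 0 min; Fri reg 6 h 16 min / OT 0 h 0 min; Sat reg 7 h 38 min / OT 0 h 0 min.
Totals: regular 25 h 25 min, overtime 0 h 0 min.

Regular 25.42 hours, overtime 0.00 hours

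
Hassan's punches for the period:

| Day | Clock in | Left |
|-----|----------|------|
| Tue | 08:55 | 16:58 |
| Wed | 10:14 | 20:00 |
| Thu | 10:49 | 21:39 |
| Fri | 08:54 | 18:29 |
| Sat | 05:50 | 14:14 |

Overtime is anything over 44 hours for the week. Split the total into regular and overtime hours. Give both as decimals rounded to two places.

Tue: 08:55–16:58 = 8 h 3 min
Wed: 10:14–20:00 = 9 h 46 min
Thu: 10:49–21:39 = 10 h 50 min
Fri: 08:54–18:29 = 9 h 35 min
Sat: 05:50–14:14 = 8 h 24 min
Total worked: 46 h 38 min = 46.63 h.
Threshold 44 h → overtime 2 h 38 min, regular 44 h 0 min.

Regular 44.00 hours, overtime 2.63 hours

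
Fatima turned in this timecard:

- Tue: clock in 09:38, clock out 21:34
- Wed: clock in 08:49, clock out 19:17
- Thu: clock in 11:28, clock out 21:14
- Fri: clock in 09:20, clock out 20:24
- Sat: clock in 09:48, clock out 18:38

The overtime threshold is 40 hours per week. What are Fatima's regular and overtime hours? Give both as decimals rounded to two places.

Regular 40.00 hours, overtime 12.07 hours

Tue: 09:38–21:34 = 11 h 56 min
Wed: 08:49–19:17 = 10 h 28 min
Thu: 11:28–21:14 = 9 h 46 min
Fri: 09:20–20:24 = 11 h 4 min
Sat: 09:48–18:38 = 8 h 50 min
Total worked: 52 h 4 min = 52.07 h.
Threshold 40 h → overtime 12 h 4 min, regular 40 h 0 min.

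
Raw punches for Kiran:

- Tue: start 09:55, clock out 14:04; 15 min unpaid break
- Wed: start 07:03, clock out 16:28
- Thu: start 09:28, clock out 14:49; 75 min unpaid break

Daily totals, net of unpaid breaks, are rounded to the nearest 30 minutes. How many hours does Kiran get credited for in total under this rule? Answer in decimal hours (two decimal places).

Tue: 09:55–14:04 = 4 h 9 min − 15 min = 3 h 54 min → rounds to 4 h 0 min
Wed: 07:03–16:28 = 9 h 25 min → rounds to 9 h 30 min
Thu: 09:28–14:49 = 5 h 21 min − 75 min = 4 h 6 min → rounds to 4 h 0 min
Total credited: 17 h 30 min.

17.50 hours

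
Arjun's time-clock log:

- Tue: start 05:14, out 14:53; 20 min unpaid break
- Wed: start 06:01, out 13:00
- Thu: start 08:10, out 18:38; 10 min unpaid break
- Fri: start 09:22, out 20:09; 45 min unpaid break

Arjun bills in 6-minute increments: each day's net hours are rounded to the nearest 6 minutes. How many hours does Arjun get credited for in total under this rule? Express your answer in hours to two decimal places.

Tue: 05:14–14:53 = 9 h 39 min − 20 min = 9 h 19 min → rounds to 9 h 18 min
Wed: 06:01–13:00 = 6 h 59 min → rounds to 7 h 0 min
Thu: 08:10–18:38 = 10 h 28 min − 10 min = 10 h 18 min → rounds to 10 h 18 min
Fri: 09:22–20:09 = 10 h 47 min − 45 min = 10 h 2 min → rounds to 10 h 0 min
Total credited: 36 h 36 min.

36.60 hours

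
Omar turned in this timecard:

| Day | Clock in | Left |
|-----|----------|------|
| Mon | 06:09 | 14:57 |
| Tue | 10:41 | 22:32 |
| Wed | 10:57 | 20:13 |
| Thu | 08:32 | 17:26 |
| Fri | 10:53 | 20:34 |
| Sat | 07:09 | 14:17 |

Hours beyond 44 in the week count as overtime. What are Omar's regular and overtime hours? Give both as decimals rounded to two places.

Regular 44.00 hours, overtime 11.63 hours

Mon: 06:09–14:57 = 8 h 48 min
Tue: 10:41–22:32 = 11 h 51 min
Wed: 10:57–20:13 = 9 h 16 min
Thu: 08:32–17:26 = 8 h 54 min
Fri: 10:53–20:34 = 9 h 41 min
Sat: 07:09–14:17 = 7 h 8 min
Total worked: 55 h 38 min = 55.63 h.
Threshold 44 h → overtime 11 h 38 min, regular 44 h 0 min.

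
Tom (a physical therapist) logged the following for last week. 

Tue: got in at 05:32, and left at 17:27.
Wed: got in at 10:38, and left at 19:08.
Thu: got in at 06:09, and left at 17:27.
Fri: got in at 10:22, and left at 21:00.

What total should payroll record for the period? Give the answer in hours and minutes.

42 h 21 min

Tue: 05:32–17:27 = 11 h 55 min
Wed: 10:38–19:08 = 8 h 30 min
Thu: 06:09–17:27 = 11 h 18 min
Fri: 10:22–21:00 = 10 h 38 min
Total: 11 h 55 min + 8 h 30 min + 11 h 18 min + 10 h 38 min = 42 h 21 min.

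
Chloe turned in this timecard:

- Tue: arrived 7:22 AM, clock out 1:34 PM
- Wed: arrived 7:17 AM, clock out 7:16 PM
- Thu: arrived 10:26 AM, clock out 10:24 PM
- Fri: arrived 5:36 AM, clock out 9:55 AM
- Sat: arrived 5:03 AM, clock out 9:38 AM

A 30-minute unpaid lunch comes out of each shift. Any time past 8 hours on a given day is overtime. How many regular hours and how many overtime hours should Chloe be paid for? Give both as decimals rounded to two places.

Tue: 7:22 AM–1:34 PM = 6 h 12 min; less 30 min break → 5 h 42 min
Wed: 7:17 AM–7:16 PM = 11 h 59 min; less 30 min break → 11 h 29 min
Thu: 10:26 AM–10:24 PM = 11 h 58 min; less 30 min break → 11 h 28 min
Fri: 5:36 AM–9:55 AM = 4 h 19 min; less 30 min break → 3 h 49 min
Sat: 5:03 AM–9:38 AM = 4 h 35 min; less 30 min break → 4 h 5 min
Tue reg 5 h 42 min / OT 0 h 0 min; Wed reg 8 h 0 min / OT 3 h 29 min; Thu reg 8 h 0 min / OT 3 h 28 min; Fri reg 3 h 49 min / OT 0 h 0 min; Sat reg 4 h 5 min / OT 0 h 0 min.
Totals: regular 29 h 36 min, overtime 6 h 57 min.

Regular 29.60 hours, overtime 6.95 hours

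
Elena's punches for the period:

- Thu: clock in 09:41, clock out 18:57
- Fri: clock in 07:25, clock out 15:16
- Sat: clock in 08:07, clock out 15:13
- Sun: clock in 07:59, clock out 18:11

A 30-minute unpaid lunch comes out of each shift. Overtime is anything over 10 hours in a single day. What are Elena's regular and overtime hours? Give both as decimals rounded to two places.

Regular 32.42 hours, overtime 0.00 hours

Thu: 09:41–18:57 = 9 h 16 min; less 30 min break → 8 h 46 min
Fri: 07:25–15:16 = 7 h 51 min; less 30 min break → 7 h 21 min
Sat: 08:07–15:13 = 7 h 6 min; less 30 min break → 6 h 36 min
Sun: 07:59–18:11 = 10 h 12 min; less 30 min break → 9 h 42 min
Thu reg 8 h 46 min / OT 0 h 0 min; Fri reg 7 h 21 min / OT 0 h 0 min; Sat reg 6 h 36 min / OT 0 h 0 min; Sun reg 9 h 42 min / OT 0 h 0 min.
Totals: regular 32 h 25 min, overtime 0 h 0 min.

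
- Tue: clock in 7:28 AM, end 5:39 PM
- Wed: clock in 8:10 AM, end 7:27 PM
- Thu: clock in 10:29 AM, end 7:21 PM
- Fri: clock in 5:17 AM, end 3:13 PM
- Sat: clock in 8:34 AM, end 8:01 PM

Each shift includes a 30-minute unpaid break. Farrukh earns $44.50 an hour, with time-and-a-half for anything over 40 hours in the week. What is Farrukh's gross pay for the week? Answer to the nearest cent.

Tue: 7:28 AM–5:39 PM = 10 h 11 min; less 30 min break → 9 h 41 min
Wed: 8:10 AM–7:27 PM = 11 h 17 min; less 30 min break → 10 h 47 min
Thu: 10:29 AM–7:21 PM = 8 h 52 min; less 30 min break → 8 h 22 min
Fri: 5:17 AM–3:13 PM = 9 h 56 min; less 30 min break → 9 h 26 min
Sat: 8:34 AM–8:01 PM = 11 h 27 min; less 30 min break → 10 h 57 min
Total worked: 49 h 13 min = 2953 min.
Regular 40 h 0 min = 2400 min at $44.50/h; overtime 9 h 13 min = 553 min at $66.75/h.
Pay = (2400 × $44.50 + 553 × $66.75) ÷ 60 = $2395.21.

$2395.21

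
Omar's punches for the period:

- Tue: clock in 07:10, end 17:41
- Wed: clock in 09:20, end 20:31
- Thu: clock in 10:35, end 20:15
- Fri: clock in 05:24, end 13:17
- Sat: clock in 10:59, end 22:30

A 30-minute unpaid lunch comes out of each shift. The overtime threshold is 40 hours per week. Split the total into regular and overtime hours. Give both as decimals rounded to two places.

Tue: 07:10–17:41 = 10 h 31 min; less 30 min break → 10 h 1 min
Wed: 09:20–20:31 = 11 h 11 min; less 30 min break → 10 h 41 min
Thu: 10:35–20:15 = 9 h 40 min; less 30 min break → 9 h 10 min
Fri: 05:24–13:17 = 7 h 53 min; less 30 min break → 7 h 23 min
Sat: 10:59–22:30 = 11 h 31 min; less 30 min break → 11 h 1 min
Total worked: 48 h 16 min = 48.27 h.
Threshold 40 h → overtime 8 h 16 min, regular 40 h 0 min.

Regular 40.00 hours, overtime 8.27 hours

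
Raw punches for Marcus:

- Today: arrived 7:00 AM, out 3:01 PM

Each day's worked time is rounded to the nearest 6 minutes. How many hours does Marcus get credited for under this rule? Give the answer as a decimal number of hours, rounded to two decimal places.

8.00 hours

Today: 7:00 AM–3:01 PM = 8 h 1 min → rounds to 8 h 0 min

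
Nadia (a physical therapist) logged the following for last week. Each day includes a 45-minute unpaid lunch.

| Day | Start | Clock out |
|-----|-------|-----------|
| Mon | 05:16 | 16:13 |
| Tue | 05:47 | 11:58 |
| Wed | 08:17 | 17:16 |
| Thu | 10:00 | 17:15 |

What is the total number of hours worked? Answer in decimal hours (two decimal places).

30.37 hours

Mon: 05:16–16:13 = 10 h 57 min; less 45 min break → 10 h 12 min
Tue: 05:47–11:58 = 6 h 11 min; less 45 min break → 5 h 26 min
Wed: 08:17–17:16 = 8 h 59 min; less 45 min break → 8 h 14 min
Thu: 10:00–17:15 = 7 h 15 min; less 45 min break → 6 h 30 min
Total: 10 h 12 min + 5 h 26 min + 8 h 14 min + 6 h 30 min = 30 h 22 min.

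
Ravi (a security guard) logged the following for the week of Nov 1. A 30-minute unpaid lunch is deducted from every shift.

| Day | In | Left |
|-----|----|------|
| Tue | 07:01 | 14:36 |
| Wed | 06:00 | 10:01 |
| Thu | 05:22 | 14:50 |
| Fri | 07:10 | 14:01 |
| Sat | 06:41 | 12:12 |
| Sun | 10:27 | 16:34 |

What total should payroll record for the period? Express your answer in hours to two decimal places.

Tue: 07:01–14:36 = 7 h 35 min; less 30 min break → 7 h 5 min
Wed: 06:00–10:01 = 4 h 1 min; less 30 min break → 3 h 31 min
Thu: 05:22–14:50 = 9 h 28 min; less 30 min break → 8 h 58 min
Fri: 07:10–14:01 = 6 h 51 min; less 30 min break → 6 h 21 min
Sat: 06:41–12:12 = 5 h 31 min; less 30 min break → 5 h 1 min
Sun: 10:27–16:34 = 6 h 7 min; less 30 min break → 5 h 37 min
Total: 7 h 5 min + 3 h 31 min + 8 h 58 min + 6 h 21 min + 5 h 1 min + 5 h 37 min = 36 h 33 min.

36.55 hours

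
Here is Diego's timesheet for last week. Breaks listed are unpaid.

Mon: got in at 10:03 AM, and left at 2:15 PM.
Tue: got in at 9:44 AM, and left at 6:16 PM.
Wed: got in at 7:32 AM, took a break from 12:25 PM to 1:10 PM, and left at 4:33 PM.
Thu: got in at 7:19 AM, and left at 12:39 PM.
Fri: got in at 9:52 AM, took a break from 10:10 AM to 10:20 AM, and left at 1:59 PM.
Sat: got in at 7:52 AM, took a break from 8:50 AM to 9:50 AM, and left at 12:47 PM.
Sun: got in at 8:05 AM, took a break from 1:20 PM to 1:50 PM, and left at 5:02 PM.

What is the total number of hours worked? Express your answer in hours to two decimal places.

Mon: 10:03 AM–2:15 PM = 4 h 12 min
Tue: 9:44 AM–6:16 PM = 8 h 32 min
Wed: 7:32 AM–4:33 PM = 9 h 1 min; less 45 min break → 8 h 16 min
Thu: 7:19 AM–12:39 PM = 5 h 20 min
Fri: 9:52 AM–1:59 PM = 4 h 7 min; less 10 min break → 3 h 57 min
Sat: 7:52 AM–12:47 PM = 4 h 55 min; less 60 min break → 3 h 55 min
Sun: 8:05 AM–5:02 PM = 8 h 57 min; less 30 min break → 8 h 27 min
Total: 4 h 12 min + 8 h 32 min + 8 h 16 min + 5 h 20 min + 3 h 57 min + 3 h 55 min + 8 h 27 min = 42 h 39 min.

42.65 hours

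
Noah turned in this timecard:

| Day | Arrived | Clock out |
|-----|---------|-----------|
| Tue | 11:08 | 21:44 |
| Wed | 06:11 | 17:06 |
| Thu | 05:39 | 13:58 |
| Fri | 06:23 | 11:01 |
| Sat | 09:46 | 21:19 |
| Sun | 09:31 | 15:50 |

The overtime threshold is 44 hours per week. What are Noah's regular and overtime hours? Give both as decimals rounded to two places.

Regular 44.00 hours, overtime 8.33 hours

Tue: 11:08–21:44 = 10 h 36 min
Wed: 06:11–17:06 = 10 h 55 min
Thu: 05:39–13:58 = 8 h 19 min
Fri: 06:23–11:01 = 4 h 38 min
Sat: 09:46–21:19 = 11 h 33 min
Sun: 09:31–15:50 = 6 h 19 min
Total worked: 52 h 20 min = 52.33 h.
Threshold 44 h → overtime 8 h 20 min, regular 44 h 0 min.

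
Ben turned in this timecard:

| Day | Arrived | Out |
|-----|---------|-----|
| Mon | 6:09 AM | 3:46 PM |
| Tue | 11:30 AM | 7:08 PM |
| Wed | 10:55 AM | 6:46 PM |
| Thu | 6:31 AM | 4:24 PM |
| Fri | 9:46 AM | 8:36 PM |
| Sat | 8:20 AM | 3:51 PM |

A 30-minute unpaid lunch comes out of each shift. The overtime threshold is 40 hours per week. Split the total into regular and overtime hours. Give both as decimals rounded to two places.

Regular 40.00 hours, overtime 10.33 hours

Mon: 6:09 AM–3:46 PM = 9 h 37 min; less 30 min break → 9 h 7 min
Tue: 11:30 AM–7:08 PM = 7 h 38 min; less 30 min break → 7 h 8 min
Wed: 10:55 AM–6:46 PM = 7 h 51 min; less 30 min break → 7 h 21 min
Thu: 6:31 AM–4:24 PM = 9 h 53 min; less 30 min break → 9 h 23 min
Fri: 9:46 AM–8:36 PM = 10 h 50 min; less 30 min break → 10 h 20 min
Sat: 8:20 AM–3:51 PM = 7 h 31 min; less 30 min break → 7 h 1 min
Total worked: 50 h 20 min = 50.33 h.
Threshold 40 h → overtime 10 h 20 min, regular 40 h 0 min.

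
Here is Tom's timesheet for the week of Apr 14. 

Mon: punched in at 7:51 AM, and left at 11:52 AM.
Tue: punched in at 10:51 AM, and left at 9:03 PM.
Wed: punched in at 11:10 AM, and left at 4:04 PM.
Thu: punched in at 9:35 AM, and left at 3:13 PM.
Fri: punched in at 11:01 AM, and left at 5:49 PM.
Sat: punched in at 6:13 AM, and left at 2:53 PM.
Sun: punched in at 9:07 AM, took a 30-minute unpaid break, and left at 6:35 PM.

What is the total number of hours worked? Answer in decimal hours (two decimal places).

49.18 hours

Mon: 7:51 AM–11:52 AM = 4 h 1 min
Tue: 10:51 AM–9:03 PM = 10 h 12 min
Wed: 11:10 AM–4:04 PM = 4 h 54 min
Thu: 9:35 AM–3:13 PM = 5 h 38 min
Fri: 11:01 AM–5:49 PM = 6 h 48 min
Sat: 6:13 AM–2:53 PM = 8 h 40 min
Sun: 9:07 AM–6:35 PM = 9 h 28 min; less 30 min break → 8 h 58 min
Total: 4 h 1 min + 10 h 12 min + 4 h 54 min + 5 h 38 min + 6 h 48 min + 8 h 40 min + 8 h 58 min = 49 h 11 min.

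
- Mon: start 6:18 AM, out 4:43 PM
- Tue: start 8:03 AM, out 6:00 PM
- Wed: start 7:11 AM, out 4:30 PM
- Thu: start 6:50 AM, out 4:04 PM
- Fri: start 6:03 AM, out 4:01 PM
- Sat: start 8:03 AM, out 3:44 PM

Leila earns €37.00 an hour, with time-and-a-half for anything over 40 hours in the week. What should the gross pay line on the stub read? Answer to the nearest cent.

Mon: 6:18 AM–4:43 PM = 10 h 25 min
Tue: 8:03 AM–6:00 PM = 9 h 57 min
Wed: 7:11 AM–4:30 PM = 9 h 19 min
Thu: 6:50 AM–4:04 PM = 9 h 14 min
Fri: 6:03 AM–4:01 PM = 9 h 58 min
Sat: 8:03 AM–3:44 PM = 7 h 41 min
Total worked: 56 h 34 min = 3394 min.
Regular 40 h 0 min = 2400 min at €37.00/h; overtime 16 h 34 min = 994 min at €55.50/h.
Pay = (2400 × €37.00 + 994 × €55.50) ÷ 60 = €2399.45.

€2399.45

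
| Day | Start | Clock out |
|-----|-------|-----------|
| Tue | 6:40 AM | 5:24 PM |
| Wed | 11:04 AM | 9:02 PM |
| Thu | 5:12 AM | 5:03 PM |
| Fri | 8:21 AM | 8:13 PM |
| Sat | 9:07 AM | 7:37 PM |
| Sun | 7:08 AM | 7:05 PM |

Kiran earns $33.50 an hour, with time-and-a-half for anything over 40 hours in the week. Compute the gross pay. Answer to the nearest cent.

$2690.05

Tue: 6:40 AM–5:24 PM = 10 h 44 min
Wed: 11:04 AM–9:02 PM = 9 h 58 min
Thu: 5:12 AM–5:03 PM = 11 h 51 min
Fri: 8:21 AM–8:13 PM = 11 h 52 min
Sat: 9:07 AM–7:37 PM = 10 h 30 min
Sun: 7:08 AM–7:05 PM = 11 h 57 min
Total worked: 66 h 52 min = 4012 min.
Regular 40 h 0 min = 2400 min at $33.50/h; overtime 26 h 52 min = 1612 min at $50.25/h.
Pay = (2400 × $33.50 + 1612 × $50.25) ÷ 60 = $2690.05.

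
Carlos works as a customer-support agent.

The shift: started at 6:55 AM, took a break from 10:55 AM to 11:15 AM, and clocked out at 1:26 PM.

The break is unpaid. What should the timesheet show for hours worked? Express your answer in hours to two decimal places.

6.18 hours

The shift: 6:55 AM–1:26 PM = 6 h 31 min; less 20 min break → 6 h 11 min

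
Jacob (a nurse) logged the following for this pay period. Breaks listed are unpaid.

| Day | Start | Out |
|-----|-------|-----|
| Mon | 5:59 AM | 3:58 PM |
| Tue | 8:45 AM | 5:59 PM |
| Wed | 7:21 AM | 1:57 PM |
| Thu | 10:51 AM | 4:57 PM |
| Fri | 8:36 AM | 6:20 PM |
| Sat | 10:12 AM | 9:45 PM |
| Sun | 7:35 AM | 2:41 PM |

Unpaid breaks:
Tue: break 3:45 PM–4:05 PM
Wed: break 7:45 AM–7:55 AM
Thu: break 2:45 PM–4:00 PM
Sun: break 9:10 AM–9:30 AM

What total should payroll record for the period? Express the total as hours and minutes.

Mon: 5:59 AM–3:58 PM = 9 h 59 min
Tue: 8:45 AM–5:59 PM = 9 h 14 min; less 20 min break → 8 h 54 min
Wed: 7:21 AM–1:57 PM = 6 h 36 min; less 10 min break → 6 h 26 min
Thu: 10:51 AM–4:57 PM = 6 h 6 min; less 75 min break → 4 h 51 min
Fri: 8:36 AM–6:20 PM = 9 h 44 min
Sat: 10:12 AM–9:45 PM = 11 h 33 min
Sun: 7:35 AM–2:41 PM = 7 h 6 min; less 20 min break → 6 h 46 min
Total: 9 h 59 min + 8 h 54 min + 6 h 26 min + 4 h 51 min + 9 h 44 min + 11 h 33 min + 6 h 46 min = 58 h 13 min.

58 h 13 min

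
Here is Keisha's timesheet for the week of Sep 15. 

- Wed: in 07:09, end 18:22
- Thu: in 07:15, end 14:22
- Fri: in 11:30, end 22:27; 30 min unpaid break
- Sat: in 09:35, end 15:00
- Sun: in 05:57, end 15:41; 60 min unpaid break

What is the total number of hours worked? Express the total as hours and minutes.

Wed: 07:09–18:22 = 11 h 13 min
Thu: 07:15–14:22 = 7 h 7 min
Fri: 11:30–22:27 = 10 h 57 min; less 30 min break → 10 h 27 min
Sat: 09:35–15:00 = 5 h 25 min
Sun: 05:57–15:41 = 9 h 44 min; less 60 min break → 8 h 44 min
Total: 11 h 13 min + 7 h 7 min + 10 h 27 min + 5 h 25 min + 8 h 44 min = 42 h 56 min.

42 h 56 min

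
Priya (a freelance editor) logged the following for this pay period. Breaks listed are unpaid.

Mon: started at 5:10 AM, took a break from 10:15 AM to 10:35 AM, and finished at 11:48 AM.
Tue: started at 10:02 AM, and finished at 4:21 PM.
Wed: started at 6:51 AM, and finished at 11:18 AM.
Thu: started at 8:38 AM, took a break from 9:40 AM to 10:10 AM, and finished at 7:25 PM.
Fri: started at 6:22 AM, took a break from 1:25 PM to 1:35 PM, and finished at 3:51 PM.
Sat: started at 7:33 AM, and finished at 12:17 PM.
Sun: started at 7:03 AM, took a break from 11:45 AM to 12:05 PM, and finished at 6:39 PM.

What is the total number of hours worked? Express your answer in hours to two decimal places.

Mon: 5:10 AM–11:48 AM = 6 h 38 min; less 20 min break → 6 h 18 min
Tue: 10:02 AM–4:21 PM = 6 h 19 min
Wed: 6:51 AM–11:18 AM = 4 h 27 min
Thu: 8:38 AM–7:25 PM = 10 h 47 min; less 30 min break → 10 h 17 min
Fri: 6:22 AM–3:51 PM = 9 h 29 min; less 10 min break → 9 h 19 min
Sat: 7:33 AM–12:17 PM = 4 h 44 min
Sun: 7:03 AM–6:39 PM = 11 h 36 min; less 20 min break → 11 h 16 min
Total: 6 h 18 min + 6 h 19 min + 4 h 27 min + 10 h 17 min + 9 h 19 min + 4 h 44 min + 11 h 16 min = 52 h 40 min.

52.67 hours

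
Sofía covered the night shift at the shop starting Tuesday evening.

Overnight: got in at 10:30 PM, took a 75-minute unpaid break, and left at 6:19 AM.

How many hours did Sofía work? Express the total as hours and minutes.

6 h 34 min

Overnight: 10:30 PM → midnight = 1 h 30 min; midnight → 6:19 AM = 6 h 19 min; span 7 h 49 min; less 75 min break → 6 h 34 min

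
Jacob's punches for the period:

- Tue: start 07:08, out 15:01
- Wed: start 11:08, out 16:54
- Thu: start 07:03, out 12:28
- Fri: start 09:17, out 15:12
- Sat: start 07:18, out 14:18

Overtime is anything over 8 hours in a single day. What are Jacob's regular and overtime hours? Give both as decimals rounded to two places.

Tue: 07:08–15:01 = 7 h 53 min
Wed: 11:08–16:54 = 5 h 46 min
Thu: 07:03–12:28 = 5 h 25 min
Fri: 09:17–15:12 = 5 h 55 min
Sat: 07:18–14:18 = 7 h 0 min
Tue reg 7 h 53 min / OT 0 h 0 min; Wed reg 5 h 46 min / OT 0 h 0 min; Thu reg 5 h 25 min / OT 0 h 0 min; Fri reg 5 h 55 min / OT 0 h 0 min; Sat reg 7 h 0 min / OT 0 h 0 min.
Totals: regular 31 h 59 min, overtime 0 h 0 min.

Regular 31.98 hours, overtime 0.00 hours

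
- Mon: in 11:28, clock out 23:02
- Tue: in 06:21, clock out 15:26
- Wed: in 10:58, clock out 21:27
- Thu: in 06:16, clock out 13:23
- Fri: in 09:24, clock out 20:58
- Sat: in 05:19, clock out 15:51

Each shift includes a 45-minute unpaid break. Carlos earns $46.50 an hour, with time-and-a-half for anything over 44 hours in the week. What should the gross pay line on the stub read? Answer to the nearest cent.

$2872.54

Mon: 11:28–23:02 = 11 h 34 min; less 45 min break → 10 h 49 min
Tue: 06:21–15:26 = 9 h 5 min; less 45 min break → 8 h 20 min
Wed: 10:58–21:27 = 10 h 29 min; less 45 min break → 9 h 44 min
Thu: 06:16–13:23 = 7 h 7 min; less 45 min break → 6 h 22 min
Fri: 09:24–20:58 = 11 h 34 min; less 45 min break → 10 h 49 min
Sat: 05:19–15:51 = 10 h 32 min; less 45 min break → 9 h 47 min
Total worked: 55 h 51 min = 3351 min.
Regular 44 h 0 min = 2640 min at $46.50/h; overtime 11 h 51 min = 711 min at $69.75/h.
Pay = (2640 × $46.50 + 711 × $69.75) ÷ 60 = $2872.54.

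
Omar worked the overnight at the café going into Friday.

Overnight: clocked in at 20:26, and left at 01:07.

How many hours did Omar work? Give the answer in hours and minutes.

Overnight: 20:26 → midnight = 3 h 34 min; midnight → 01:07 = 1 h 7 min; span 4 h 41 min

4 h 41 min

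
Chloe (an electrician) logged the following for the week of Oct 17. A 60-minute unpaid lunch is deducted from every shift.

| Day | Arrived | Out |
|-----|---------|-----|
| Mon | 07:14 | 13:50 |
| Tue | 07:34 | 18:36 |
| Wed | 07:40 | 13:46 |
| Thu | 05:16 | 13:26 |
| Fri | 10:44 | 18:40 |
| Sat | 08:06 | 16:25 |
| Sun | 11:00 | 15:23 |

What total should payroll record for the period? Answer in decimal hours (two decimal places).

45.53 hours

Mon: 07:14–13:50 = 6 h 36 min; less 60 min break → 5 h 36 min
Tue: 07:34–18:36 = 11 h 2 min; less 60 min break → 10 h 2 min
Wed: 07:40–13:46 = 6 h 6 min; less 60 min break → 5 h 6 min
Thu: 05:16–13:26 = 8 h 10 min; less 60 min break → 7 h 10 min
Fri: 10:44–18:40 = 7 h 56 min; less 60 min break → 6 h 56 min
Sat: 08:06–16:25 = 8 h 19 min; less 60 min break → 7 h 19 min
Sun: 11:00–15:23 = 4 h 23 min; less 60 min break → 3 h 23 min
Total: 5 h 36 min + 10 h 2 min + 5 h 6 min + 7 h 10 min + 6 h 56 min + 7 h 19 min + 3 h 23 min = 45 h 32 min.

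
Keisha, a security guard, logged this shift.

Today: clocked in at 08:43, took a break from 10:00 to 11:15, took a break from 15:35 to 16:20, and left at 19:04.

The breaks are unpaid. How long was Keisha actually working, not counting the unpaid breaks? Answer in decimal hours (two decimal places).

8.35 hours

Today: 08:43–19:04 = 10 h 21 min; less 120 min break → 8 h 21 min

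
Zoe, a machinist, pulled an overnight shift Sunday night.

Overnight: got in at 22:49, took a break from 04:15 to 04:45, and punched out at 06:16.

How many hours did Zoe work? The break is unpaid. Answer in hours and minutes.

Overnight: 22:49 → midnight = 1 h 11 min; midnight → 06:16 = 6 h 16 min; span 7 h 27 min; less 30 min break → 6 h 57 min

6 h 57 min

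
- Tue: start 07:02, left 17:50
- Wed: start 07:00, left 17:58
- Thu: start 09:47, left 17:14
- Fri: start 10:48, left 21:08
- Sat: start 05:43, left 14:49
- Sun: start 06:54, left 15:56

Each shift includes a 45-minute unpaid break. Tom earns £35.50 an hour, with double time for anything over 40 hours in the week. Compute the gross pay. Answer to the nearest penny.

£2356.02

Tue: 07:02–17:50 = 10 h 48 min; less 45 min break → 10 h 3 min
Wed: 07:00–17:58 = 10 h 58 min; less 45 min break → 10 h 13 min
Thu: 09:47–17:14 = 7 h 27 min; less 45 min break → 6 h 42 min
Fri: 10:48–21:08 = 10 h 20 min; less 45 min break → 9 h 35 min
Sat: 05:43–14:49 = 9 h 6 min; less 45 min break → 8 h 21 min
Sun: 06:54–15:56 = 9 h 2 min; less 45 min break → 8 h 17 min
Total worked: 53 h 11 min = 3191 min.
Regular 40 h 0 min = 2400 min at £35.50/h; overtime 13 h 11 min = 791 min at £71.00/h.
Pay = (2400 × £35.50 + 791 × £71.00) ÷ 60 = £2356.02.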